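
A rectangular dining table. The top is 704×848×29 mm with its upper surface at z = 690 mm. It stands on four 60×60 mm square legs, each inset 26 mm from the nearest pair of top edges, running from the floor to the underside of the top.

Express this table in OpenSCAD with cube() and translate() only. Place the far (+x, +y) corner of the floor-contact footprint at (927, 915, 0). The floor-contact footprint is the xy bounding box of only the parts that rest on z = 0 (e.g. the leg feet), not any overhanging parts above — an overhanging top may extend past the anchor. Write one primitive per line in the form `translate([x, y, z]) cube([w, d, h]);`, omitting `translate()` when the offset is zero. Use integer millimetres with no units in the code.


translate([249, 93, 661]) cube([704, 848, 29]);
translate([275, 119, 0]) cube([60, 60, 661]);
translate([867, 119, 0]) cube([60, 60, 661]);
translate([275, 855, 0]) cube([60, 60, 661]);
translate([867, 855, 0]) cube([60, 60, 661]);


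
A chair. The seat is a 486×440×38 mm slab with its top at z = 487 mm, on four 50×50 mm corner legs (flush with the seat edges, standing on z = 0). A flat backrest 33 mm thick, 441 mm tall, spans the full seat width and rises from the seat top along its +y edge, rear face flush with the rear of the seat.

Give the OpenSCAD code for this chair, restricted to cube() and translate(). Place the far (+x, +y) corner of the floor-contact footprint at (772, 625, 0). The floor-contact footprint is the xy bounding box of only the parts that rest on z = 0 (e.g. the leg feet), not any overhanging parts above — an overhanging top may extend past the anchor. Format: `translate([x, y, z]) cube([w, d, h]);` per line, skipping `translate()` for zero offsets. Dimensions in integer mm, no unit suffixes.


translate([286, 185, 449]) cube([486, 440, 38]);
translate([286, 185, 0]) cube([50, 50, 449]);
translate([722, 185, 0]) cube([50, 50, 449]);
translate([286, 575, 0]) cube([50, 50, 449]);
translate([722, 575, 0]) cube([50, 50, 449]);
translate([286, 592, 487]) cube([486, 33, 441]);


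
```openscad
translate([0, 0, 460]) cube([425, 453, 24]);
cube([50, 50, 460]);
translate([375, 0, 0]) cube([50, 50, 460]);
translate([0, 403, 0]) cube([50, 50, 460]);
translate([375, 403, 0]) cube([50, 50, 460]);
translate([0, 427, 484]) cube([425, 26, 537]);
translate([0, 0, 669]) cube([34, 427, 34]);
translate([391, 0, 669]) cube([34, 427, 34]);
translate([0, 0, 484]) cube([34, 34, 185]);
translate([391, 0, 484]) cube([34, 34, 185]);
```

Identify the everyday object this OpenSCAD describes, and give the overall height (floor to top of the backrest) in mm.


A chair. The overall height is 1021 mm.

A slab on four corner posts with a tall panel at the back — a chair. The seat slab sits at z = 460 with thickness 24, and the 537 mm backrest starts at the seat top, so the overall height is 460 + 24 + 537 = 1021 mm.


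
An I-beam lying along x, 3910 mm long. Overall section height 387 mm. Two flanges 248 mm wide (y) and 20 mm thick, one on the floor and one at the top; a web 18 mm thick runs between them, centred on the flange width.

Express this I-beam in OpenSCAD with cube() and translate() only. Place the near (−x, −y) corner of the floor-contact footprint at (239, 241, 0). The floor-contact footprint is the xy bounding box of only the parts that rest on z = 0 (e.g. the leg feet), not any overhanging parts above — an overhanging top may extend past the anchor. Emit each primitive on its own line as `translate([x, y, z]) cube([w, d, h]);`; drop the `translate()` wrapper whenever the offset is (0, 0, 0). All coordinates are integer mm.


translate([239, 241, 0]) cube([3910, 248, 20]);
translate([239, 356, 20]) cube([3910, 18, 347]);
translate([239, 241, 367]) cube([3910, 248, 20]);


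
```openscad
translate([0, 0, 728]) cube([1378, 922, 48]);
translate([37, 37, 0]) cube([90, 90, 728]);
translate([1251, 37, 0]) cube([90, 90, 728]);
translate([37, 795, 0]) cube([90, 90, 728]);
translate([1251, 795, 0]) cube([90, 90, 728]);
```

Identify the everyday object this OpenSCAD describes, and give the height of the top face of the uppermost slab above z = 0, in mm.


A table. The table height is 776 mm.

A 1378×922×48 slab sits at z = 728 on four 90 mm square posts — a table. The top surface is at 728 + 48 = 776 mm.


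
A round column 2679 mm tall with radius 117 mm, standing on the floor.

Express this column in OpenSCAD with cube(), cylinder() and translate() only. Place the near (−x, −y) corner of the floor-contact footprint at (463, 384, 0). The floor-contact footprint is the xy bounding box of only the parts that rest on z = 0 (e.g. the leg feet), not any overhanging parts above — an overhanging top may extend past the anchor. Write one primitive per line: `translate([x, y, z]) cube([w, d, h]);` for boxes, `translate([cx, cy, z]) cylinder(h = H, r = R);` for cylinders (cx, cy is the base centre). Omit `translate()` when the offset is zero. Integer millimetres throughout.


translate([580, 501, 0]) cylinder(h = 2679, r = 117);


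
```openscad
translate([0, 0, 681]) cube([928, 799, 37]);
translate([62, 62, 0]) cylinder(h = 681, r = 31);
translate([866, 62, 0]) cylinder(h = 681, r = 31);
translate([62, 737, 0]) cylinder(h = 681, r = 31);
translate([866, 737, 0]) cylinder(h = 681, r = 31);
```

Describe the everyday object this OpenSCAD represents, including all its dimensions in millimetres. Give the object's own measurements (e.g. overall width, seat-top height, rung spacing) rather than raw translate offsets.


A rectangular dining table. The top is 928×799×37 mm with its upper surface at z = 718 mm. It stands on four round legs of 62 mm diameter, each leg's bounding box inset 31 mm from the nearest pair of top edges, running from the floor to the underside of the top.


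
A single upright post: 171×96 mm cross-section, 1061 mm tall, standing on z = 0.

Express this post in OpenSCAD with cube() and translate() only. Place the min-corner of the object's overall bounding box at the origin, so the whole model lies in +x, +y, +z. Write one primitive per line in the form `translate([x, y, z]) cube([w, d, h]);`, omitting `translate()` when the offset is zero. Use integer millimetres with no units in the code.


cube([171, 96, 1061]);


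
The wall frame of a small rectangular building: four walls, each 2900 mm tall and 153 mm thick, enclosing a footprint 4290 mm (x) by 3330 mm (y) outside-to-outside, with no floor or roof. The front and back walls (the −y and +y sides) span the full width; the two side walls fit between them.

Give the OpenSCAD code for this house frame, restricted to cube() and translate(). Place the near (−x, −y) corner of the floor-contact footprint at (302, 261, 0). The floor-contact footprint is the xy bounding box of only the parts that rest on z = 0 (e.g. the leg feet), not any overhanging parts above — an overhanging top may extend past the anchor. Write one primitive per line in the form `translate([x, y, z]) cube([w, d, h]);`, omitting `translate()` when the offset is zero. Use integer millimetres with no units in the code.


translate([302, 261, 0]) cube([4290, 153, 2900]);
translate([302, 3438, 0]) cube([4290, 153, 2900]);
translate([302, 414, 0]) cube([153, 3024, 2900]);
translate([4439, 414, 0]) cube([153, 3024, 2900]);


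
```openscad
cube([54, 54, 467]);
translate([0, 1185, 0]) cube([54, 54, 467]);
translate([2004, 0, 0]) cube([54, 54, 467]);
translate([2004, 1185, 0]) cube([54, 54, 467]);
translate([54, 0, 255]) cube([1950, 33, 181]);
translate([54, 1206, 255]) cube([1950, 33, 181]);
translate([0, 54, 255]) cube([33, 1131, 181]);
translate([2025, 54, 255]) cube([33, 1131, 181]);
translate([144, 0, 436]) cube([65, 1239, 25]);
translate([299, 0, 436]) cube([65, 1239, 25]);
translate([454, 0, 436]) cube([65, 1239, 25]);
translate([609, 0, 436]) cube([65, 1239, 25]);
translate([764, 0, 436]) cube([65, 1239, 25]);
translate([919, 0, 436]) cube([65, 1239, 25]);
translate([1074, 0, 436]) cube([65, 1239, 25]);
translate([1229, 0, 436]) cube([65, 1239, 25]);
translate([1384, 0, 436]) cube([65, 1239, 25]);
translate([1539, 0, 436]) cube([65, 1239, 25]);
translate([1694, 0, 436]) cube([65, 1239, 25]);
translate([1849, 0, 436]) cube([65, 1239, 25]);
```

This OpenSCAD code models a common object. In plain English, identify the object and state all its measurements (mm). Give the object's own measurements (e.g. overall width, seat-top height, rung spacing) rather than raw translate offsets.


A bed frame 2058 mm long (x) by 1239 mm wide (y). Four 54×54 mm corner posts, 467 mm tall, at the corners of the footprint. Four rails of 33 mm thickness and 181 mm height run between adjacent posts with their undersides at z = 255 mm, their outer faces flush with the outside of the frame (the two x-running rails run between the posts' inner faces; the two y-running rails run between the posts' inner faces). 12 slats, each 65 mm wide (x) and 25 mm thick, lie across the top of the two x-running rails, running the full 1239 mm width of the frame in y; along x they sit between the end posts with a 90 mm gap after the −x posts and between neighbouring slats and before the +x posts.


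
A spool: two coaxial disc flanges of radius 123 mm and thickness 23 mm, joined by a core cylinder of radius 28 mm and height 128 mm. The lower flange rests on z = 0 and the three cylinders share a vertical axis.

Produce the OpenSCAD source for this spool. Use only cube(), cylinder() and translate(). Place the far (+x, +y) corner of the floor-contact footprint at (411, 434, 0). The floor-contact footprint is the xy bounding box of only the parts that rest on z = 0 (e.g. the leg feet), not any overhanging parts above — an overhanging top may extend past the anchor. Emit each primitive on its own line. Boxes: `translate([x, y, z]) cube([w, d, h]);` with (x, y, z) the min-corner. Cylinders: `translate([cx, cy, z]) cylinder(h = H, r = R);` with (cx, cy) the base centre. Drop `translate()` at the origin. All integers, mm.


translate([288, 311, 0]) cylinder(h = 23, r = 123);
translate([288, 311, 23]) cylinder(h = 128, r = 28);
translate([288, 311, 151]) cylinder(h = 23, r = 123);


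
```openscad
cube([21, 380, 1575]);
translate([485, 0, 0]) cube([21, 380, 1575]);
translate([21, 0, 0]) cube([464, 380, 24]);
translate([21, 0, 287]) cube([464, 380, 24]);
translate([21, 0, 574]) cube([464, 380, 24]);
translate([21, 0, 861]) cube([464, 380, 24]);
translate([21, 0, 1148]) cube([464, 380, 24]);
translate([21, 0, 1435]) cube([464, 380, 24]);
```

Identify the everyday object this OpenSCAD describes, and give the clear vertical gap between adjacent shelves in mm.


A bookshelf. The clear shelf gap is 263 mm.

Two tall side panels with 6 horizontal boards between them — a bookshelf. The first two shelf undersides are at z = 0 and z = 287; with shelf thickness 24, the clear gap is 287 − 0 − 24 = 263 mm.


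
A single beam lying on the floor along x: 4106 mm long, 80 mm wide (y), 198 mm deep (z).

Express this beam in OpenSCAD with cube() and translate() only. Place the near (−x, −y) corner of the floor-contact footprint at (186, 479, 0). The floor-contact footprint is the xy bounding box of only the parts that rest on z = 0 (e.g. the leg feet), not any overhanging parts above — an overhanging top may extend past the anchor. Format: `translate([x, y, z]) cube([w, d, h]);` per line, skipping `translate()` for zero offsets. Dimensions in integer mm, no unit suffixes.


translate([186, 479, 0]) cube([4106, 80, 198]);


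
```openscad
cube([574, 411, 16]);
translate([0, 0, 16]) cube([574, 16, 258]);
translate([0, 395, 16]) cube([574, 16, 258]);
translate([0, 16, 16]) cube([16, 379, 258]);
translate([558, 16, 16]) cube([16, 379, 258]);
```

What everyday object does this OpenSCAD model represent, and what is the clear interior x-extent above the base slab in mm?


An open box. The internal width is 542 mm.

A 574×411 base slab with four walls standing on it — an open box. The base is 574 mm wide and the walls are 16 mm thick, so the internal width is 574 − 2 × 16 = 542 mm.


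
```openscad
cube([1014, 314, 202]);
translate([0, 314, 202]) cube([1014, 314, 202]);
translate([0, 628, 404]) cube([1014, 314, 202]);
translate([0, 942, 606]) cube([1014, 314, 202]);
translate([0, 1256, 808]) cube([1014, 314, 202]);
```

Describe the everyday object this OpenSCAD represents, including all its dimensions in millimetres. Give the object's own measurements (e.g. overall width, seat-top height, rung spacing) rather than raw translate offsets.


A straight staircase of 5 solid steps. Each step is 1014 mm wide (x), 314 mm deep (y, the going) and 202 mm tall (the rise). The first step rests on the floor; each subsequent step sits one going further in +y and one rise higher in +z, directly behind and above the previous step with no overlap.


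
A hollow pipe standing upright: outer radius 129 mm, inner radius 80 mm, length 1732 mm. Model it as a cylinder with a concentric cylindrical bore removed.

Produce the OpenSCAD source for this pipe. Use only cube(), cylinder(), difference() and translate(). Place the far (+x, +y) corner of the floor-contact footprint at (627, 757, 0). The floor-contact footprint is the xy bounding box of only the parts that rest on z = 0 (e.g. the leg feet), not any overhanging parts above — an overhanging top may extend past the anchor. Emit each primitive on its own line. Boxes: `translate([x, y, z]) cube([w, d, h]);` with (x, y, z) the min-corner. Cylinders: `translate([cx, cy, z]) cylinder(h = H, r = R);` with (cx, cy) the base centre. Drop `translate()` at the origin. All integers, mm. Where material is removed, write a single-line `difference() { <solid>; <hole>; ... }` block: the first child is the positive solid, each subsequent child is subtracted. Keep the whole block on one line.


difference() { translate([498, 628, 0]) cylinder(h = 1732, r = 129); translate([498, 628, 0]) cylinder(h = 1732, r = 80); }


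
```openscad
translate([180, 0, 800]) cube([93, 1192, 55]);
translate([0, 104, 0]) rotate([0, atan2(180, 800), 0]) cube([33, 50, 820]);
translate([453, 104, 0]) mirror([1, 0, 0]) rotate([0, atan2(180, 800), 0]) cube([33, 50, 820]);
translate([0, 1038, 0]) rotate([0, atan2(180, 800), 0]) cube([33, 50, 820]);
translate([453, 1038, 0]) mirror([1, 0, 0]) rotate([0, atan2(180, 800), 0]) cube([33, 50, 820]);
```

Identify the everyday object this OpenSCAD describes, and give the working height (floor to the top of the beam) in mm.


A sawhorse. The overall height is 855 mm.

A beam across two mirrored pairs of raked legs — a sawhorse. The beam's underside is at z = 800 (matching the legs' vertical rise in atan2(180, 800)) and the beam is 55 mm tall, so its top is at 800 + 55 = 855 mm. The raked legs top out at the beam's underside, so that is the highest point.


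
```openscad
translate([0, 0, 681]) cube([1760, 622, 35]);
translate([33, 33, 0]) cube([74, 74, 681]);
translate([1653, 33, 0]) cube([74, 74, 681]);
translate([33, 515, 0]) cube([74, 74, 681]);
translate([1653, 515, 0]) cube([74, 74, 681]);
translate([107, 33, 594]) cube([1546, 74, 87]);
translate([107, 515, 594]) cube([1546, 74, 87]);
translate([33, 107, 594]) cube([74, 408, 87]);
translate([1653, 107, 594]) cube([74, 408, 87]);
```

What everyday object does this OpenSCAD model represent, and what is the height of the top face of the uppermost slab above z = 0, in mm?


A table. The table height is 716 mm.

A 1760×622×35 slab sits at z = 681 on four 74 mm square posts — a table. The top surface is at 681 + 35 = 716 mm.


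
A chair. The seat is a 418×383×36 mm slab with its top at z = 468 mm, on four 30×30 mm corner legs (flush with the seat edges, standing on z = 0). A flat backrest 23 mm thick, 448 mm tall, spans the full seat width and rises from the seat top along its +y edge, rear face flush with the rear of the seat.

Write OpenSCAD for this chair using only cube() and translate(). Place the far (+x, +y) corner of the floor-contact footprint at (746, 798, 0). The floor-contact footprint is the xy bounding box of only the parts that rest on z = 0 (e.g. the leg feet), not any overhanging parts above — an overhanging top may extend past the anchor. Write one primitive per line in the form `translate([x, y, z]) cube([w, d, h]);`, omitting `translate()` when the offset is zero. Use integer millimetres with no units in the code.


translate([328, 415, 432]) cube([418, 383, 36]);
translate([328, 415, 0]) cube([30, 30, 432]);
translate([716, 415, 0]) cube([30, 30, 432]);
translate([328, 768, 0]) cube([30, 30, 432]);
translate([716, 768, 0]) cube([30, 30, 432]);
translate([328, 775, 468]) cube([418, 23, 448]);


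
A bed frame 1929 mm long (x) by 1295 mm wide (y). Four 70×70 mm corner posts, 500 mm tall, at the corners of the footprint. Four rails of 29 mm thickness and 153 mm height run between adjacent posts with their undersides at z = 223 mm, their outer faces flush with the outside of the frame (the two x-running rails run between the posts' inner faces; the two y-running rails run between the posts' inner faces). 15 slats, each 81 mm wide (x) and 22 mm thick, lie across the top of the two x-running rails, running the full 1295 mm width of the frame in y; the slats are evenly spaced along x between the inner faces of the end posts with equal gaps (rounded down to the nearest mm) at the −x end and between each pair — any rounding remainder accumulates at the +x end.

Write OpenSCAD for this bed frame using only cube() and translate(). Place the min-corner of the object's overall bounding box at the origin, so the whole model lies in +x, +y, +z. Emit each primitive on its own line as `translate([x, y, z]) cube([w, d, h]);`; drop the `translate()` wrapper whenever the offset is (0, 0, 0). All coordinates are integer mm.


cube([70, 70, 500]);
translate([0, 1225, 0]) cube([70, 70, 500]);
translate([1859, 0, 0]) cube([70, 70, 500]);
translate([1859, 1225, 0]) cube([70, 70, 500]);
translate([70, 0, 223]) cube([1789, 29, 153]);
translate([70, 1266, 223]) cube([1789, 29, 153]);
translate([0, 70, 223]) cube([29, 1155, 153]);
translate([1900, 70, 223]) cube([29, 1155, 153]);
translate([105, 0, 376]) cube([81, 1295, 22]);
translate([221, 0, 376]) cube([81, 1295, 22]);
translate([337, 0, 376]) cube([81, 1295, 22]);
translate([453, 0, 376]) cube([81, 1295, 22]);
translate([569, 0, 376]) cube([81, 1295, 22]);
translate([685, 0, 376]) cube([81, 1295, 22]);
translate([801, 0, 376]) cube([81, 1295, 22]);
translate([917, 0, 376]) cube([81, 1295, 22]);
translate([1033, 0, 376]) cube([81, 1295, 22]);
translate([1149, 0, 376]) cube([81, 1295, 22]);
translate([1265, 0, 376]) cube([81, 1295, 22]);
translate([1381, 0, 376]) cube([81, 1295, 22]);
translate([1497, 0, 376]) cube([81, 1295, 22]);
translate([1613, 0, 376]) cube([81, 1295, 22]);
translate([1729, 0, 376]) cube([81, 1295, 22]);


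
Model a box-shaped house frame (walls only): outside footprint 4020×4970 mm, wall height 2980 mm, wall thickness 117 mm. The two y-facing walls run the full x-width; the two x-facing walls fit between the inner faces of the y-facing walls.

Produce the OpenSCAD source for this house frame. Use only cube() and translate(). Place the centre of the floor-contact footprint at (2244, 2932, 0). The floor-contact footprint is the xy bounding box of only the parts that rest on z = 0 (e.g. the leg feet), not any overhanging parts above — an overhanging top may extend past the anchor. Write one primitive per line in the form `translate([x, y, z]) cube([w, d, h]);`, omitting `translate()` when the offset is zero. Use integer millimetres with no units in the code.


translate([234, 447, 0]) cube([4020, 117, 2980]);
translate([234, 5300, 0]) cube([4020, 117, 2980]);
translate([234, 564, 0]) cube([117, 4736, 2980]);
translate([4137, 564, 0]) cube([117, 4736, 2980]);


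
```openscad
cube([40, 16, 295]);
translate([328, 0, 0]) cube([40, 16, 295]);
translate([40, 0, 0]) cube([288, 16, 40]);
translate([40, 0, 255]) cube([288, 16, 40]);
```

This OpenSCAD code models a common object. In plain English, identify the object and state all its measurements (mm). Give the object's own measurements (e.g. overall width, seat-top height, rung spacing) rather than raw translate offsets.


A rectangular picture frame lying in the x–z plane (depth along y). The opening is 288 mm wide (x) by 215 mm tall (z), surrounded by a border 40 mm wide on all four sides. The frame is 16 mm deep and is made of two full-height vertical stiles with two horizontal rails fitted between them.


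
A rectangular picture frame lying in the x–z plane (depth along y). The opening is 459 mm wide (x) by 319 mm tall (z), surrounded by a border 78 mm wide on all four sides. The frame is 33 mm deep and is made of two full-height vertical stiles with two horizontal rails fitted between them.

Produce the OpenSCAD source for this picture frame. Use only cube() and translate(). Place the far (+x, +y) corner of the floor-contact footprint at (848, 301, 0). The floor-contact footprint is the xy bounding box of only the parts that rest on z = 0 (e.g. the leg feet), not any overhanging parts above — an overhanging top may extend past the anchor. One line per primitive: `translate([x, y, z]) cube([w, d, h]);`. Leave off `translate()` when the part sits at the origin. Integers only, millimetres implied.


translate([233, 268, 0]) cube([78, 33, 475]);
translate([770, 268, 0]) cube([78, 33, 475]);
translate([311, 268, 0]) cube([459, 33, 78]);
translate([311, 268, 397]) cube([459, 33, 78]);


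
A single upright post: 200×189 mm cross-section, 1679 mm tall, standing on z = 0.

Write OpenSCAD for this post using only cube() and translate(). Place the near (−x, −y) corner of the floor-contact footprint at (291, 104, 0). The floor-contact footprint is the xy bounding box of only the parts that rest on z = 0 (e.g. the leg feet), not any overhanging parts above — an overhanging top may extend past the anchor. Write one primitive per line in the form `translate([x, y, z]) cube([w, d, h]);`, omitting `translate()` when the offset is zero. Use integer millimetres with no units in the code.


translate([291, 104, 0]) cube([200, 189, 1679]);


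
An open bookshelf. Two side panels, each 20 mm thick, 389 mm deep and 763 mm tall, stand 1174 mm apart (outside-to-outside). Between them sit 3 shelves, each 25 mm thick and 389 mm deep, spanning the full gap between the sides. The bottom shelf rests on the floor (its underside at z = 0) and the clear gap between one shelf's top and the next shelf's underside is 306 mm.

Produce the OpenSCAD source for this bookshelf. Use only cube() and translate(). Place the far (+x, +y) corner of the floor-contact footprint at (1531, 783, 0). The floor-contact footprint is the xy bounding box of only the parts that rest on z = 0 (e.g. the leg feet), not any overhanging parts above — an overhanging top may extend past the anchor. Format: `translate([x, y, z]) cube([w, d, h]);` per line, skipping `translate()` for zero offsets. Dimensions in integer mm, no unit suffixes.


translate([357, 394, 0]) cube([20, 389, 763]);
translate([1511, 394, 0]) cube([20, 389, 763]);
translate([377, 394, 0]) cube([1134, 389, 25]);
translate([377, 394, 331]) cube([1134, 389, 25]);
translate([377, 394, 662]) cube([1134, 389, 25]);


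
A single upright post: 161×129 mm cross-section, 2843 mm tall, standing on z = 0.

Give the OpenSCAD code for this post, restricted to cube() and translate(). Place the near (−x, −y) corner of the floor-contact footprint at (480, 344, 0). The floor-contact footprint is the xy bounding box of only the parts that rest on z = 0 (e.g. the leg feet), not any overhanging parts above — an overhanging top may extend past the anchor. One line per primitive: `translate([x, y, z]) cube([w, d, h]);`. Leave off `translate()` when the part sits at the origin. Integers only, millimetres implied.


translate([480, 344, 0]) cube([161, 129, 2843]);


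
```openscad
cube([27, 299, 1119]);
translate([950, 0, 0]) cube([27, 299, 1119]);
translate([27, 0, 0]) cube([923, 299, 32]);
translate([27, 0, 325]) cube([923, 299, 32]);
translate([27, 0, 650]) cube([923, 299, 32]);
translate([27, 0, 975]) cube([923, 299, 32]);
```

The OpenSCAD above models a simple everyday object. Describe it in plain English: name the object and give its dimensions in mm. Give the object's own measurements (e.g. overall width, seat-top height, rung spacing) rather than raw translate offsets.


An open bookshelf. Two side panels, each 27 mm thick, 299 mm deep and 1119 mm tall, stand 977 mm apart (outside-to-outside). Between them sit 4 shelves, each 32 mm thick and 299 mm deep, spanning the full gap between the sides. The bottom shelf rests on the floor (its underside at z = 0) and the clear gap between one shelf's top and the next shelf's underside is 293 mm.


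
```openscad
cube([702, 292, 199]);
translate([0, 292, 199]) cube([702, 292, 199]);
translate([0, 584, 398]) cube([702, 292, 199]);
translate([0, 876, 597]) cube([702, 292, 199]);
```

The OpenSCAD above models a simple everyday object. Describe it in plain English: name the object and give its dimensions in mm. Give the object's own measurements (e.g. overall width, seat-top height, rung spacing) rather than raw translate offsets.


A straight staircase of 4 solid steps. Each step is 702 mm wide (x), 292 mm deep (y, the going) and 199 mm tall (the rise). The first step rests on the floor; each subsequent step sits one going further in +y and one rise higher in +z, directly behind and above the previous step with no overlap.


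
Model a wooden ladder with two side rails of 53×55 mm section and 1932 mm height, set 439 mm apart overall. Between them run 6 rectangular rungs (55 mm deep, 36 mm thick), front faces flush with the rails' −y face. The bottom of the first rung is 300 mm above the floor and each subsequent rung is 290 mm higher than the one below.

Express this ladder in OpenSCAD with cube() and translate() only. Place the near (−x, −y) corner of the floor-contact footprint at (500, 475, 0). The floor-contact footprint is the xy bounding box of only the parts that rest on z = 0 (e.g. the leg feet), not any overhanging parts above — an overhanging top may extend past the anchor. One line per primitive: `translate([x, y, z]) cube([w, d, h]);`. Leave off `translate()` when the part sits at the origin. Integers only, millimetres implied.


translate([500, 475, 0]) cube([53, 55, 1932]);
translate([886, 475, 0]) cube([53, 55, 1932]);
translate([553, 475, 300]) cube([333, 55, 36]);
translate([553, 475, 590]) cube([333, 55, 36]);
translate([553, 475, 880]) cube([333, 55, 36]);
translate([553, 475, 1170]) cube([333, 55, 36]);
translate([553, 475, 1460]) cube([333, 55, 36]);
translate([553, 475, 1750]) cube([333, 55, 36]);


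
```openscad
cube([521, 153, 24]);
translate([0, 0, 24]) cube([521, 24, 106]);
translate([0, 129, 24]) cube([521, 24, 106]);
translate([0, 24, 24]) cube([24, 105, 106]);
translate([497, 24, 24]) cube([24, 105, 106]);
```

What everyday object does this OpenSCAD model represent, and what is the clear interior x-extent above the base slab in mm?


An open box. The internal width is 473 mm.

A 521×153 base slab with four walls standing on it — an open box. The base is 521 mm wide and the walls are 24 mm thick, so the internal width is 521 − 2 × 24 = 473 mm.


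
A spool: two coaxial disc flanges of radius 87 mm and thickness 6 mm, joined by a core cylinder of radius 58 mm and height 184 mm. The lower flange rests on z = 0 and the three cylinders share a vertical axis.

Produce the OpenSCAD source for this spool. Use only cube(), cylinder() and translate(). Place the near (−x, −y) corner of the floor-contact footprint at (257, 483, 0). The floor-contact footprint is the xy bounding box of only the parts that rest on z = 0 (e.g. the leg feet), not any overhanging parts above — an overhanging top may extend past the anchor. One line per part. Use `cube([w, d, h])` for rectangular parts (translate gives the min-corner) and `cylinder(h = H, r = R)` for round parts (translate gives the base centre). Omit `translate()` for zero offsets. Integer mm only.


translate([344, 570, 0]) cylinder(h = 6, r = 87);
translate([344, 570, 6]) cylinder(h = 184, r = 58);
translate([344, 570, 190]) cylinder(h = 6, r = 87);


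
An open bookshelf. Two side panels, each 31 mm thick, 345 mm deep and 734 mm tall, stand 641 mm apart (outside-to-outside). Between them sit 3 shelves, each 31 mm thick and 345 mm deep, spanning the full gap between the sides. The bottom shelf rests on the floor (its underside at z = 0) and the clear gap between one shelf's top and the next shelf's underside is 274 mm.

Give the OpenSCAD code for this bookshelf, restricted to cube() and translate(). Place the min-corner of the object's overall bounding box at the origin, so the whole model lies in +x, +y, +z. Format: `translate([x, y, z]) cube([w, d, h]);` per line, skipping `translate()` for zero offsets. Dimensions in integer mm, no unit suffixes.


cube([31, 345, 734]);
translate([610, 0, 0]) cube([31, 345, 734]);
translate([31, 0, 0]) cube([579, 345, 31]);
translate([31, 0, 305]) cube([579, 345, 31]);
translate([31, 0, 610]) cube([579, 345, 31]);


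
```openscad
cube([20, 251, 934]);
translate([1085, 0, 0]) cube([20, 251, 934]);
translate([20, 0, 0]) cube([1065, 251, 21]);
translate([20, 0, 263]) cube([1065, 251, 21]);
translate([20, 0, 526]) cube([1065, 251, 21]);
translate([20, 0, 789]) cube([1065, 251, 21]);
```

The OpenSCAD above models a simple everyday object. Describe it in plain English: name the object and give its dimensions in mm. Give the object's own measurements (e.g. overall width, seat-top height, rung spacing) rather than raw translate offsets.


An open bookshelf. Two side panels, each 20 mm thick, 251 mm deep and 934 mm tall, stand 1105 mm apart (outside-to-outside). Between them sit 4 shelves, each 21 mm thick and 251 mm deep, spanning the full gap between the sides. The bottom shelf rests on the floor (its underside at z = 0) and the clear gap between one shelf's top and the next shelf's underside is 242 mm.


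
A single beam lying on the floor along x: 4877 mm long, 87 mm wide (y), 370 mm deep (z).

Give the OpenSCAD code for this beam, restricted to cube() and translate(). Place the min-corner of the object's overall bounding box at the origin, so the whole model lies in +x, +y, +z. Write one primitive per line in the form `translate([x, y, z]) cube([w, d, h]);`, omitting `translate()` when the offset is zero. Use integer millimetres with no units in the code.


cube([4877, 87, 370]);


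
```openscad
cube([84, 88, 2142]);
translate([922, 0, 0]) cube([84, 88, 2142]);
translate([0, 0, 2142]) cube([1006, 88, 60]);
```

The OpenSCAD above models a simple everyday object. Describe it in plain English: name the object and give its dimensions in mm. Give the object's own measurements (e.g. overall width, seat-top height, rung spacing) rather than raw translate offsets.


A door frame. The clear opening is 838 mm wide and 2142 mm high. Two 84 mm wide jambs, 88 mm deep, stand either side of the opening from the floor to the top of the opening. A 60 mm thick head sits across the top of both jambs, spanning the full outside width of the frame.


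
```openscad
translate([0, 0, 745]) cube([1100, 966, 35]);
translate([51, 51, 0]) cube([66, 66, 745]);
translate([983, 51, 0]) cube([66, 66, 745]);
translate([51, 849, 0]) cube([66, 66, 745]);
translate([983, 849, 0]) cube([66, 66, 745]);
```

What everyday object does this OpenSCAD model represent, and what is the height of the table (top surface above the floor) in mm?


A table. The table height is 780 mm.

A 1100×966×35 slab sits at z = 745 on four 66 mm square posts — a table. The top surface is at 745 + 35 = 780 mm.


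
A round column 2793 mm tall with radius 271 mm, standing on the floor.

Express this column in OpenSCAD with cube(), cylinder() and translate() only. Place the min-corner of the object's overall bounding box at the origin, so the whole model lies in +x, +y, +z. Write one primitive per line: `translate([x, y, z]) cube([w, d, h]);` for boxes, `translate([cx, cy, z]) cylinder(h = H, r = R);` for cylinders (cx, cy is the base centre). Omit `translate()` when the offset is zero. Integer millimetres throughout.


translate([271, 271, 0]) cylinder(h = 2793, r = 271);


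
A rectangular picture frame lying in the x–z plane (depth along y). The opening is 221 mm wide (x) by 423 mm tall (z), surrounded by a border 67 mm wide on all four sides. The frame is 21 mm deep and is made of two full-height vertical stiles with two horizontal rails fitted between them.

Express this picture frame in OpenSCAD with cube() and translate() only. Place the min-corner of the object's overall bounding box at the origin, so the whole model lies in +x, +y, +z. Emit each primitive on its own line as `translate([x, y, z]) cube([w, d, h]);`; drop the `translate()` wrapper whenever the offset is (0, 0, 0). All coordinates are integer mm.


cube([67, 21, 557]);
translate([288, 0, 0]) cube([67, 21, 557]);
translate([67, 0, 0]) cube([221, 21, 67]);
translate([67, 0, 490]) cube([221, 21, 67]);


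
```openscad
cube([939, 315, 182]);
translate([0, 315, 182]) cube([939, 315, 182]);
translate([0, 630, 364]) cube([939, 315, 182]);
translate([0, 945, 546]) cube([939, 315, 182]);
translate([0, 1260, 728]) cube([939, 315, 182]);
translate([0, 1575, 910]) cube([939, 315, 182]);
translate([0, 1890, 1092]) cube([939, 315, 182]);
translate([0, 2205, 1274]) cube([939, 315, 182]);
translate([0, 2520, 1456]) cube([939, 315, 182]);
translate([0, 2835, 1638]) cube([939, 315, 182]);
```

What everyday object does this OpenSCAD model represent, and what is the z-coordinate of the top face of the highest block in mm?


A staircase. The total rise is 1820 mm.

10 identical blocks, each offset up and back from the previous — a staircase. Each step is 182 mm tall and there are 10 of them, so the total rise is 10 × 182 = 1820 mm.


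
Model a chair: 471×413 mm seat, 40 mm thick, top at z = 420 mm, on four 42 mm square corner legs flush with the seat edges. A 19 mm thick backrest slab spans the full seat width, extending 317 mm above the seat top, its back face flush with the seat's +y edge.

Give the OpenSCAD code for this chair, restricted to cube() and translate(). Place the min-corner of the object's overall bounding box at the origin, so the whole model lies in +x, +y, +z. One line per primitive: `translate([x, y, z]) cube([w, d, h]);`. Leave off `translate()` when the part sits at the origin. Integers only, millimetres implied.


// leg_h = 420 - 40 = 380
translate([0, 0, 380]) cube([471, 413, 40]);
cube([42, 42, 380]);
translate([429, 0, 0]) cube([42, 42, 380]);
translate([0, 371, 0]) cube([42, 42, 380]);
translate([429, 371, 0]) cube([42, 42, 380]);
translate([0, 394, 420]) cube([471, 19, 317]);


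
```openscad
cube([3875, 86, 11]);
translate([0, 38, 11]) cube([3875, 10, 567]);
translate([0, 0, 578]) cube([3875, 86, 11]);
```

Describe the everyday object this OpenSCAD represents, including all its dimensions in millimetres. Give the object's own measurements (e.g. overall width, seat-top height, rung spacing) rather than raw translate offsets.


An I-beam lying along x, 3875 mm long. Overall section height 589 mm. Two flanges 86 mm wide (y) and 11 mm thick, one on the floor and one at the top; a web 10 mm thick runs between them, centred on the flange width.


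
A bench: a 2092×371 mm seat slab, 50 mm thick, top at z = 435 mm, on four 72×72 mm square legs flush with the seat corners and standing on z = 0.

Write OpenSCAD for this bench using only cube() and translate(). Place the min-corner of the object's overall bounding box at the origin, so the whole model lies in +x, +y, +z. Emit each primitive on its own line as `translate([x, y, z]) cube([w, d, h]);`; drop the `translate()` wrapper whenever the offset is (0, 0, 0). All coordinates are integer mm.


translate([0, 0, 385]) cube([2092, 371, 50]);
cube([72, 72, 385]);
translate([0, 299, 0]) cube([72, 72, 385]);
translate([2020, 0, 0]) cube([72, 72, 385]);
translate([2020, 299, 0]) cube([72, 72, 385]);


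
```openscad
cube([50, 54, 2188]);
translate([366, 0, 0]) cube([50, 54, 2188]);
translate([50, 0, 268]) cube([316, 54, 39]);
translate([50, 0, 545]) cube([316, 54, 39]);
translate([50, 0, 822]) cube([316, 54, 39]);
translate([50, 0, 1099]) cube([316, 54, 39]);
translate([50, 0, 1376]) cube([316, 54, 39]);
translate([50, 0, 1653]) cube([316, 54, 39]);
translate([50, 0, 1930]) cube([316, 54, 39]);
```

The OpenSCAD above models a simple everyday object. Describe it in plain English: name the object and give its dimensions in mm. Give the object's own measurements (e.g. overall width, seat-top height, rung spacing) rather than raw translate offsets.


A straight ladder. Two 50×54 mm vertical rails, 2188 mm tall, stand 416 mm apart (outside-to-outside) with their front faces coplanar on the −y side. 7 rungs, each 54 mm deep and 39 mm tall, span between the inner faces of the rails, front faces flush with the rails. The lowest rung's underside is at z = 268 mm and rungs are spaced 277 mm apart (underside to underside).


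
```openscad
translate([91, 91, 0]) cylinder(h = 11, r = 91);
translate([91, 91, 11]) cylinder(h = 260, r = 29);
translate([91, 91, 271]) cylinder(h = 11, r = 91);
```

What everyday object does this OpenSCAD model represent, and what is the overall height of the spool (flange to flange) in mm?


A spool. The overall height is 282 mm.

Three coaxial cylinders, large–small–large — a spool. Two 11 mm flanges and a 260 mm core give 11 + 260 + 11 = 282 mm.


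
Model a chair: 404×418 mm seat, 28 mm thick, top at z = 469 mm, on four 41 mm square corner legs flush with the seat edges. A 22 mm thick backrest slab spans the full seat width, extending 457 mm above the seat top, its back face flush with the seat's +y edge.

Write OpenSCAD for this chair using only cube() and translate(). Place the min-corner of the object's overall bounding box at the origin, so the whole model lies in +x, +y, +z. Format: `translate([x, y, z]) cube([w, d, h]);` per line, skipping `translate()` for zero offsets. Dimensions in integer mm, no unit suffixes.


translate([0, 0, 441]) cube([404, 418, 28]);
cube([41, 41, 441]);
translate([363, 0, 0]) cube([41, 41, 441]);
translate([0, 377, 0]) cube([41, 41, 441]);
translate([363, 377, 0]) cube([41, 41, 441]);
translate([0, 396, 469]) cube([404, 22, 457]);


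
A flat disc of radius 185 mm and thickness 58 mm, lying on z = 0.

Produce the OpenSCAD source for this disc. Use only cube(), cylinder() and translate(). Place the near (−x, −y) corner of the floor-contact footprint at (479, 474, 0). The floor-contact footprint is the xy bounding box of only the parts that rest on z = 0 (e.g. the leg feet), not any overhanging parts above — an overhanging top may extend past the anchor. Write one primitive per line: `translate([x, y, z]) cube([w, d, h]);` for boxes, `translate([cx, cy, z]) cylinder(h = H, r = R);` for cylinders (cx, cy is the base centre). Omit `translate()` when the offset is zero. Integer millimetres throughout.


translate([664, 659, 0]) cylinder(h = 58, r = 185);


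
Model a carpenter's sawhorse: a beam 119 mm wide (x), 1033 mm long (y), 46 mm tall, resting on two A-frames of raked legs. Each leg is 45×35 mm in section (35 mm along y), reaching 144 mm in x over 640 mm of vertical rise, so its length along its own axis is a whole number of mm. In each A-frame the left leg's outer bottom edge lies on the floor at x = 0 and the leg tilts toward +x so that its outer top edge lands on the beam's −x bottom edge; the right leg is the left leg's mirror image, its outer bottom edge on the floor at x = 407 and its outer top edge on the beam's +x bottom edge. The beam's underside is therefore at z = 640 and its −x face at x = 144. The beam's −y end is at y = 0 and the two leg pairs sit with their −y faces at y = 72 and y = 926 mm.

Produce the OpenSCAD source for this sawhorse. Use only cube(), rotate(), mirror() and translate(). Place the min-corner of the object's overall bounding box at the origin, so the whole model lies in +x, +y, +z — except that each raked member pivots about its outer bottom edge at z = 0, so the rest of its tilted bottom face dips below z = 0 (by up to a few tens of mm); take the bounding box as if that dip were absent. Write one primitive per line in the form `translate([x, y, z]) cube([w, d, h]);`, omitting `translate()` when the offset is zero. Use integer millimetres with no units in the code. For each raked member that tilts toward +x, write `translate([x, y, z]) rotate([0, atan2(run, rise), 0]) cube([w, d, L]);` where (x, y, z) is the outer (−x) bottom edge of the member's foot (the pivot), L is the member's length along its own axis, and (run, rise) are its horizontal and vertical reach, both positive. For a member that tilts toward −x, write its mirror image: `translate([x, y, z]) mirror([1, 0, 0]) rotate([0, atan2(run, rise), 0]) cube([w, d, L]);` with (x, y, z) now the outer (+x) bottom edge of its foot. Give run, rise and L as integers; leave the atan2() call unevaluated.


translate([144, 0, 640]) cube([119, 1033, 46]);
translate([0, 72, 0]) rotate([0, atan2(144, 640), 0]) cube([45, 35, 656]);
translate([407, 72, 0]) mirror([1, 0, 0]) rotate([0, atan2(144, 640), 0]) cube([45, 35, 656]);
translate([0, 926, 0]) rotate([0, atan2(144, 640), 0]) cube([45, 35, 656]);
translate([407, 926, 0]) mirror([1, 0, 0]) rotate([0, atan2(144, 640), 0]) cube([45, 35, 656]);
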